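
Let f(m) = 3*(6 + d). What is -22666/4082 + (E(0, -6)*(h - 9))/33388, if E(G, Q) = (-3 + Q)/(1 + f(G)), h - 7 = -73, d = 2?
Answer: -378331097/68144908 ≈ -5.5519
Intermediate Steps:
f(m) = 24 (f(m) = 3*(6 + 2) = 3*8 = 24)
h = -66 (h = 7 - 73 = -66)
E(G, Q) = -3/25 + Q/25 (E(G, Q) = (-3 + Q)/(1 + 24) = (-3 + Q)/25 = (-3 + Q)*(1/25) = -3/25 + Q/25)
-22666/4082 + (E(0, -6)*(h - 9))/33388 = -22666/4082 + ((-3/25 + (1/25)*(-6))*(-66 - 9))/33388 = -22666*1/4082 + ((-3/25 - 6/25)*(-75))*(1/33388) = -11333/2041 - 9/25*(-75)*(1/33388) = -11333/2041 + 27*(1/33388) = -11333/2041 + 27/33388 = -378331097/68144908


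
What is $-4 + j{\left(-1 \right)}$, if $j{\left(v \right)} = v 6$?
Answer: $-10$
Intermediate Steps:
$j{\left(v \right)} = 6 v$
$-4 + j{\left(-1 \right)} = -4 + 6 \left(-1\right) = -4 - 6 = -10$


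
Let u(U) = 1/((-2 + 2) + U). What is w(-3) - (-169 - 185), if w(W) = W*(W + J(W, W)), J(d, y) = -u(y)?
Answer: 362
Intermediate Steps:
u(U) = 1/U (u(U) = 1/(0 + U) = 1/U)
J(d, y) = -1/y
w(W) = W*(W - 1/W)
w(-3) - (-169 - 185) = (-1 + (-3)²) - (-169 - 185) = (-1 + 9) - 1*(-354) = 8 + 354 = 362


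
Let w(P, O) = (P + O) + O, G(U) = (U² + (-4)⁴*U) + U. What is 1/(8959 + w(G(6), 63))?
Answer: 1/10663 ≈ 9.3782e-5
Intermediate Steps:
G(U) = U² + 257*U (G(U) = (U² + 256*U) + U = U² + 257*U)
w(P, O) = P + 2*O (w(P, O) = (O + P) + O = P + 2*O)
1/(8959 + w(G(6), 63)) = 1/(8959 + (6*(257 + 6) + 2*63)) = 1/(8959 + (6*263 + 126)) = 1/(8959 + (1578 + 126)) = 1/(8959 + 1704) = 1/10663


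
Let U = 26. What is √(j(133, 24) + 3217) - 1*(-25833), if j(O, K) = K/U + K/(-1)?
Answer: 25833 + √539773/13 ≈ 25890.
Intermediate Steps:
j(O, K) = -25*K/26 (j(O, K) = K/26 + K/(-1) = K*(1/26) + K*(-1) = K/26 - K = -25*K/26)
√(j(133, 24) + 3217) - 1*(-25833) = √(-25/26*24 + 3217) - 1*(-25833) = √(-300/13 + 3217) + 25833 = √(41521/13) + 25833 = √539773/13 + 25833 = 25833 + √539773/13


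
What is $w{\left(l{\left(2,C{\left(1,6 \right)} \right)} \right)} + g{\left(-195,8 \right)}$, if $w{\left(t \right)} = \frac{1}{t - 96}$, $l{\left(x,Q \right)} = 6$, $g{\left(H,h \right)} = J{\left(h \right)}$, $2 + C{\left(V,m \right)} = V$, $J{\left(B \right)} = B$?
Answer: $\frac{719}{90} \approx 7.9889$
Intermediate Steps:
$C{\left(V,m \right)} = -2 + V$
$g{\left(H,h \right)} = h$
$w{\left(t \right)} = \frac{1}{-96 + t}$
$w{\left(l{\left(2,C{\left(1,6 \right)} \right)} \right)} + g{\left(-195,8 \right)} = \frac{1}{-96 + 6} + 8 = \frac{1}{-90} + 8 = - \frac{1}{90} + 8 = \frac{719}{90}$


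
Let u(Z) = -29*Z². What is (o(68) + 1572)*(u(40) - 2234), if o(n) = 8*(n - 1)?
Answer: -102520472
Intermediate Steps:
o(n) = -8 + 8*n (o(n) = 8*(-1 + n) = -8 + 8*n)
(o(68) + 1572)*(u(40) - 2234) = ((-8 + 8*68) + 1572)*(-29*40² - 2234) = ((-8 + 544) + 1572)*(-29*1600 - 2234) = (536 + 1572)*(-46400 - 2234) = 2108*(-48634) = -102520472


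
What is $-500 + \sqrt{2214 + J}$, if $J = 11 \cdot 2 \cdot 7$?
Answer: $-500 + 8 \sqrt{37} \approx -451.34$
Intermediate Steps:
$J = 154$ ($J = 22 \cdot 7 = 154$)
$-500 + \sqrt{2214 + J} = -500 + \sqrt{2214 + 154} = -500 + \sqrt{2368} = -500 + 8 \sqrt{37}$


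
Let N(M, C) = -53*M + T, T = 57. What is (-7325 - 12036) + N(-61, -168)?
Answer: -16071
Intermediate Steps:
N(M, C) = 57 - 53*M (N(M, C) = -53*M + 57 = 57 - 53*M)
(-7325 - 12036) + N(-61, -168) = (-7325 - 12036) + (57 - 53*(-61)) = -19361 + (57 + 3233) = -19361 + 3290 = -16071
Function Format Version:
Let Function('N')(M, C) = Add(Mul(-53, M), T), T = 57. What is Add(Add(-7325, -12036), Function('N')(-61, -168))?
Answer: -16071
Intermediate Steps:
Function('N')(M, C) = Add(57, Mul(-53, M)) (Function('N')(M, C) = Add(Mul(-53, M), 57) = Add(57, Mul(-53, M)))
Add(Add(-7325, -12036), Function('N')(-61, -168)) = Add(Add(-7325, -12036), Add(57, Mul(-53, -61))) = Add(-19361, Add(57, 3233)) = Add(-19361, 3290) = -16071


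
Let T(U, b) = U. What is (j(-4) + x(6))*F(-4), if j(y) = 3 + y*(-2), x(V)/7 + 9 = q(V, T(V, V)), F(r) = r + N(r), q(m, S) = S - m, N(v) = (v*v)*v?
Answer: 3536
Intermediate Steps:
N(v) = v³ (N(v) = v²*v = v³)
F(r) = r + r³
x(V) = -63 (x(V) = -63 + 7*(V - V) = -63 + 7*0 = -63 + 0 = -63)
j(y) = 3 - 2*y
(j(-4) + x(6))*F(-4) = ((3 - 2*(-4)) - 63)*(-4 + (-4)³) = ((3 + 8) - 63)*(-4 - 64) = (11 - 63)*(-68) = -52*(-68) = 3536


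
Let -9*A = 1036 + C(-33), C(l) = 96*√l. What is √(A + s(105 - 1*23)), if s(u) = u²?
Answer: 2*√(14870 - 24*I*√33)/3 ≈ 81.296 - 0.37687*I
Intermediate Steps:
A = -1036/9 - 32*I*√33/3 (A = -(1036 + 96*√(-33))/9 = -(1036 + 96*(I*√33))/9 = -(1036 + 96*I*√33)/9 = -1036/9 - 32*I*√33/3 ≈ -115.11 - 61.275*I)
√(A + s(105 - 1*23)) = √((-1036/9 - 32*I*√33/3) + (105 - 1*23)²) = √((-1036/9 - 32*I*√33/3) + (105 - 23)²) = √((-1036/9 - 32*I*√33/3) + 82²) = √((-1036/9 - 32*I*√33/3) + 6724) = √(59480/9 - 32*I*√33/3)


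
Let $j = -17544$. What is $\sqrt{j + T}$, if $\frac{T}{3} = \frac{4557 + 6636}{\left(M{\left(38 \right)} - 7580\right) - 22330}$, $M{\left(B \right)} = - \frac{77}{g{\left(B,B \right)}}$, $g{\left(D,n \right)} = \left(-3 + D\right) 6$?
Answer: $\frac{i \sqrt{14126754311151294}}{897311} \approx 132.46 i$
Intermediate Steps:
$g{\left(D,n \right)} = -18 + 6 D$
$M{\left(B \right)} = - \frac{77}{-18 + 6 B}$
$T = - \frac{1007370}{897311}$ ($T = 3 \frac{4557 + 6636}{\left(- \frac{77}{-18 + 6 \cdot 38} - 7580\right) - 22330} = 3 \frac{11193}{\left(- \frac{77}{-18 + 228} - 7580\right) - 22330} = 3 \frac{11193}{\left(- \frac{77}{210} - 7580\right) - 22330} = 3 \frac{11193}{\left(\left(-77\right) \frac{1}{210} - 7580\right) - 22330} = 3 \frac{11193}{\left(- \frac{11}{30} - 7580\right) - 22330} = 3 \frac{11193}{- \frac{227411}{30} - 22330} = 3 \frac{11193}{- \frac{897311}{30}} = 3 \cdot 11193 \left(- \frac{30}{897311}\right) = 3 \left(- \frac{335790}{897311}\right) = - \frac{1007370}{897311} \approx -1.1227$)
$\sqrt{j + T} = \sqrt{-17544 - \frac{1007370}{897311}} = \sqrt{- \frac{15743431554}{897311}} = \frac{i \sqrt{14126754311151294}}{897311}$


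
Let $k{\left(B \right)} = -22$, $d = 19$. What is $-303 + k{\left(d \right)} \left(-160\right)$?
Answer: $3217$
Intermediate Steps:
$-303 + k{\left(d \right)} \left(-160\right) = -303 - -3520 = -303 + 3520 = 3217$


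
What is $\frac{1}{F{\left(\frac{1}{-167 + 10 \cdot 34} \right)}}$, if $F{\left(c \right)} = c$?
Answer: $173$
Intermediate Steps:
$\frac{1}{F{\left(\frac{1}{-167 + 10 \cdot 34} \right)}} = \frac{1}{\frac{1}{-167 + 10 \cdot 34}} = \frac{1}{\frac{1}{-167 + 340}} = \frac{1}{\frac{1}{173}} = 173$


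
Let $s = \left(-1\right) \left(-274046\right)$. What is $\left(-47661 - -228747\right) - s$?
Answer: $-92960$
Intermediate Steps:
$s = 274046$
$\left(-47661 - -228747\right) - s = \left(-47661 - -228747\right) - 274046 = \left(-47661 + 228747\right) - 274046 = 181086 - 274046 = -92960$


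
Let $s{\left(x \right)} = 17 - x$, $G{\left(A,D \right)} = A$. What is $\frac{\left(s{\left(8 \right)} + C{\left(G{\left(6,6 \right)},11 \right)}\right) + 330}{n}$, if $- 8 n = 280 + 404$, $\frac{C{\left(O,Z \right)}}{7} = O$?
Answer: $- \frac{254}{57} \approx -4.4561$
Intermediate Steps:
$C{\left(O,Z \right)} = 7 O$
$n = - \frac{171}{2}$ ($n = - \frac{280 + 404}{8} = \left(- \frac{1}{8}\right) 684 = - \frac{171}{2} \approx -85.5$)
$\frac{\left(s{\left(8 \right)} + C{\left(G{\left(6,6 \right)},11 \right)}\right) + 330}{n} = \frac{\left(\left(17 - 8\right) + 7 \cdot 6\right) + 330}{- \frac{171}{2}} = \left(\left(\left(17 - 8\right) + 42\right) + 330\right) \left(- \frac{2}{171}\right) = \left(\left(9 + 42\right) + 330\right) \left(- \frac{2}{171}\right) = \left(51 + 330\right) \left(- \frac{2}{171}\right) = 381 \left(- \frac{2}{171}\right) = - \frac{254}{57}$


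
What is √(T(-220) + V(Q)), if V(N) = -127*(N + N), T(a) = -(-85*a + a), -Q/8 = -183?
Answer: 8*I*√6099 ≈ 624.77*I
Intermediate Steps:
Q = 1464 (Q = -8*(-183) = 1464)
T(a) = 84*a (T(a) = -(-84)*a = 84*a)
V(N) = -254*N
√(T(-220) + V(Q)) = √(84*(-220) - 254*1464) = √(-18480 - 371856) = √(-390336) = 8*I*√6099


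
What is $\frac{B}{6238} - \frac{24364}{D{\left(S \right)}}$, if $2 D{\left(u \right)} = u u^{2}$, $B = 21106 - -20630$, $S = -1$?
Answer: $\frac{152003500}{3119} \approx 48735.0$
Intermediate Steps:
$B = 41736$ ($B = 21106 + 20630 = 41736$)
$D{\left(u \right)} = \frac{u^{3}}{2}$ ($D{\left(u \right)} = \frac{u u^{2}}{2} = \frac{u^{3}}{2}$)
$\frac{B}{6238} - \frac{24364}{D{\left(S \right)}} = \frac{41736}{6238} - \frac{24364}{\frac{1}{2} \left(-1\right)^{3}} = 41736 \cdot \frac{1}{6238} - \frac{24364}{\frac{1}{2} \left(-1\right)} = \frac{20868}{3119} - \frac{24364}{- \frac{1}{2}} = \frac{20868}{3119} - -48728 = \frac{20868}{3119} + 48728 = \frac{152003500}{3119}$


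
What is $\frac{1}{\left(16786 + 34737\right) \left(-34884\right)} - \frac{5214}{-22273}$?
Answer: $\frac{9371269900775}{40031893938636} \approx 0.2341$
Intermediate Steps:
$\frac{1}{\left(16786 + 34737\right) \left(-34884\right)} - \frac{5214}{-22273} = \frac{1}{51523} \left(- \frac{1}{34884}\right) - - \frac{5214}{22273} = \frac{1}{51523} \left(- \frac{1}{34884}\right) + \frac{5214}{22273} = - \frac{1}{1797328332} + \frac{5214}{22273} = \frac{9371269900775}{40031893938636}$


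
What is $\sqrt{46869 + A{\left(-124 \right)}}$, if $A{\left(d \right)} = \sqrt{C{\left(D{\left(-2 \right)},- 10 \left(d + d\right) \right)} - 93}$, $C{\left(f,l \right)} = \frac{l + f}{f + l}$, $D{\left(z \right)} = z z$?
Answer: $\sqrt{46869 + 2 i \sqrt{23}} \approx 216.49 + 0.022 i$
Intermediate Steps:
$D{\left(z \right)} = z^{2}$
$C{\left(f,l \right)} = 1$ ($C{\left(f,l \right)} = \frac{f + l}{f + l} = 1$)
$A{\left(d \right)} = 2 i \sqrt{23}$ ($A{\left(d \right)} = \sqrt{1 - 93} = \sqrt{-92} = 2 i \sqrt{23}$)
$\sqrt{46869 + A{\left(-124 \right)}} = \sqrt{46869 + 2 i \sqrt{23}}$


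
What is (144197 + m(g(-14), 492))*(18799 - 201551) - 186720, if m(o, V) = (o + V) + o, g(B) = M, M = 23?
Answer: -26450797440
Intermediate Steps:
g(B) = 23
m(o, V) = V + 2*o (m(o, V) = (V + o) + o = V + 2*o)
(144197 + m(g(-14), 492))*(18799 - 201551) - 186720 = (144197 + (492 + 2*23))*(18799 - 201551) - 186720 = (144197 + (492 + 46))*(-182752) - 186720 = (144197 + 538)*(-182752) - 186720 = 144735*(-182752) - 186720 = -26450610720 - 186720 = -26450797440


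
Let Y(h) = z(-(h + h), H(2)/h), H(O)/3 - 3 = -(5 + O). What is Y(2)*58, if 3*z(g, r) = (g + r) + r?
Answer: -928/3 ≈ -309.33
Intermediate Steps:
H(O) = -6 - 3*O (H(O) = 9 + 3*(-(5 + O)) = 9 + 3*(-5 - O) = 9 + (-15 - 3*O) = -6 - 3*O)
z(g, r) = g/3 + 2*r/3 (z(g, r) = ((g + r) + r)/3 = (g + 2*r)/3 = g/3 + 2*r/3)
Y(h) = -8/h - 2*h/3 (Y(h) = (-(h + h))/3 + 2*((-6 - 3*2)/h)/3 = (-2*h)/3 + 2*((-6 - 6)/h)/3 = (-2*h)/3 + 2*(-12/h)/3 = -2*h/3 - 8/h = -8/h - 2*h/3)
Y(2)*58 = (-8/2 - 2/3*2)*58 = (-8*1/2 - 4/3)*58 = (-4 - 4/3)*58 = -16/3*58 = -928/3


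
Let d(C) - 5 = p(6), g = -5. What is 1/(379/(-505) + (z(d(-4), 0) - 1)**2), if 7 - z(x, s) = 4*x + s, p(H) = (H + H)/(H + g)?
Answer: 505/1940841 ≈ 0.00026020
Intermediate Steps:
p(H) = 2*H/(-5 + H) (p(H) = (H + H)/(H - 5) = (2*H)/(-5 + H) = 2*H/(-5 + H))
d(C) = 17 (d(C) = 5 + 2*6/(-5 + 6) = 5 + 2*6/1 = 5 + 2*6*1 = 5 + 12 = 17)
z(x, s) = 7 - s - 4*x (z(x, s) = 7 - (4*x + s) = 7 - (s + 4*x) = 7 + (-s - 4*x) = 7 - s - 4*x)
1/(379/(-505) + (z(d(-4), 0) - 1)**2) = 1/(379/(-505) + ((7 - 1*0 - 4*17) - 1)**2) = 1/(379*(-1/505) + ((7 + 0 - 68) - 1)**2) = 1/(-379/505 + (-61 - 1)**2) = 1/(-379/505 + (-62)**2) = 1/(-379/505 + 3844) = 1/(1940841/505) = 505/1940841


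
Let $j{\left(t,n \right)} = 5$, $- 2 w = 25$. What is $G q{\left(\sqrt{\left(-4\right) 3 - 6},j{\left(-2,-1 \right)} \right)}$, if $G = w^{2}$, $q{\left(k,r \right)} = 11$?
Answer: $\frac{6875}{4} \approx 1718.8$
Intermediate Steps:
$w = - \frac{25}{2}$ ($w = \left(- \frac{1}{2}\right) 25 = - \frac{25}{2} \approx -12.5$)
$G = \frac{625}{4}$ ($G = \left(- \frac{25}{2}\right)^{2} = \frac{625}{4} \approx 156.25$)
$G q{\left(\sqrt{\left(-4\right) 3 - 6},j{\left(-2,-1 \right)} \right)} = \frac{625}{4} \cdot 11 = \frac{6875}{4}$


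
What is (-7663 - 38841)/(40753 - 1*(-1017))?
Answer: -23252/20885 ≈ -1.1133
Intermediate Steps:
(-7663 - 38841)/(40753 - 1*(-1017)) = -46504/(40753 + 1017) = -46504/41770 = -46504*1/41770 = -23252/20885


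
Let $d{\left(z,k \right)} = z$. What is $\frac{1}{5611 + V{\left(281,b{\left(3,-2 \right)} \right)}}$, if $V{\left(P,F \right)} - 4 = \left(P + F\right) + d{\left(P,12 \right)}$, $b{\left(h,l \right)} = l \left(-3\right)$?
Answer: $\frac{1}{6183} \approx 0.00016173$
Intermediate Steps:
$b{\left(h,l \right)} = - 3 l$
$V{\left(P,F \right)} = 4 + F + 2 P$ ($V{\left(P,F \right)} = 4 + \left(\left(P + F\right) + P\right) = 4 + \left(\left(F + P\right) + P\right) = 4 + \left(F + 2 P\right) = 4 + F + 2 P$)
$\frac{1}{5611 + V{\left(281,b{\left(3,-2 \right)} \right)}} = \frac{1}{5611 + \left(4 - -6 + 2 \cdot 281\right)} = \frac{1}{5611 + \left(4 + 6 + 562\right)} = \frac{1}{5611 + 572} = \frac{1}{6183}$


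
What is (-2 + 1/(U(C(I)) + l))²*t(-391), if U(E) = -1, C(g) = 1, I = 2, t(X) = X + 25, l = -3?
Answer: -14823/8 ≈ -1852.9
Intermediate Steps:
t(X) = 25 + X
(-2 + 1/(U(C(I)) + l))²*t(-391) = (-2 + 1/(-1 - 3))²*(25 - 391) = (-2 + 1/(-4))²*(-366) = (-2 - ¼)²*(-366) = (-9/4)²*(-366) = (81/16)*(-366) = -14823/8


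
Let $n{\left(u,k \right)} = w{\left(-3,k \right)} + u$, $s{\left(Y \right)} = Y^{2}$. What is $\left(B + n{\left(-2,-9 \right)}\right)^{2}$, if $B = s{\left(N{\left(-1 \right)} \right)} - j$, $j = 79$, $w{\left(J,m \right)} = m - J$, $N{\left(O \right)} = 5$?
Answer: $3844$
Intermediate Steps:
$n{\left(u,k \right)} = 3 + k + u$ ($n{\left(u,k \right)} = \left(k - -3\right) + u = \left(k + 3\right) + u = \left(3 + k\right) + u = 3 + k + u$)
$B = -54$ ($B = 5^{2} - 79 = 25 - 79 = -54$)
$\left(B + n{\left(-2,-9 \right)}\right)^{2} = \left(-54 - 8\right)^{2} = \left(-62\right)^{2} = 3844$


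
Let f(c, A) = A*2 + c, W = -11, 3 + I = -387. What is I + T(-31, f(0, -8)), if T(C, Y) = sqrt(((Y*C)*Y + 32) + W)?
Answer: -390 + I*sqrt(7915) ≈ -390.0 + 88.966*I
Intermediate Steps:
I = -390 (I = -3 - 387 = -390)
f(c, A) = c + 2*A (f(c, A) = 2*A + c = c + 2*A)
T(C, Y) = sqrt(21 + C*Y**2) (T(C, Y) = sqrt(((Y*C)*Y + 32) - 11) = sqrt(((C*Y)*Y + 32) - 11) = sqrt((C*Y**2 + 32) - 11) = sqrt((32 + C*Y**2) - 11) = sqrt(21 + C*Y**2))
I + T(-31, f(0, -8)) = -390 + sqrt(21 - 31*(0 + 2*(-8))**2) = -390 + sqrt(21 - 31*(0 - 16)**2) = -390 + sqrt(21 - 31*(-16)**2) = -390 + sqrt(21 - 31*256) = -390 + sqrt(21 - 7936) = -390 + sqrt(-7915) = -390 + I*sqrt(7915)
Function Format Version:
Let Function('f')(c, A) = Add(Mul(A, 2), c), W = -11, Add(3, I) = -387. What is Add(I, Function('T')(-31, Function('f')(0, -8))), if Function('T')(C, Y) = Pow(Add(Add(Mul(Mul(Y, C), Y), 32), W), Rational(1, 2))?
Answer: Add(-390, Mul(I, Pow(7915, Rational(1, 2)))) ≈ Add(-390.00, Mul(88.966, I))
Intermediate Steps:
I = -390 (I = Add(-3, -387) = -390)
Function('f')(c, A) = Add(c, Mul(2, A)) (Function('f')(c, A) = Add(Mul(2, A), c) = Add(c, Mul(2, A)))
Function('T')(C, Y) = Pow(Add(21, Mul(C, Pow(Y, 2))), Rational(1, 2)) (Function('T')(C, Y) = Pow(Add(Add(Mul(Mul(Y, C), Y), 32), -11), Rational(1, 2)) = Pow(Add(Add(Mul(Mul(C, Y), Y), 32), -11), Rational(1, 2)) = Pow(Add(Add(Mul(C, Pow(Y, 2)), 32), -11), Rational(1, 2)) = Pow(Add(Add(32, Mul(C, Pow(Y, 2))), -11), Rational(1, 2)) = Pow(Add(21, Mul(C, Pow(Y, 2))), Rational(1, 2)))
Add(I, Function('T')(-31, Function('f')(0, -8))) = Add(-390, Pow(Add(21, Mul(-31, Pow(Add(0, Mul(2, -8)), 2))), Rational(1, 2))) = Add(-390, Pow(Add(21, Mul(-31, Pow(Add(0, -16), 2))), Rational(1, 2))) = Add(-390, Pow(Add(21, Mul(-31, Pow(-16, 2))), Rational(1, 2))) = Add(-390, Pow(Add(21, Mul(-31, 256)), Rational(1, 2))) = Add(-390, Pow(Add(21, -7936), Rational(1, 2))) = Add(-390, Pow(-7915, Rational(1, 2))) = Add(-390, Mul(I, Pow(7915, Rational(1, 2))))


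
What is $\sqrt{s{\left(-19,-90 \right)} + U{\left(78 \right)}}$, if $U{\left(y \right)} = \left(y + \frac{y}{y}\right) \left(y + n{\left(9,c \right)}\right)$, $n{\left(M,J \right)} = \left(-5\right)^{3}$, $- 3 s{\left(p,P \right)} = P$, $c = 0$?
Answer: $i \sqrt{3683} \approx 60.688 i$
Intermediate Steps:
$s{\left(p,P \right)} = - \frac{P}{3}$
$n{\left(M,J \right)} = -125$
$U{\left(y \right)} = \left(1 + y\right) \left(-125 + y\right)$ ($U{\left(y \right)} = \left(y + \frac{y}{y}\right) \left(y - 125\right) = \left(y + 1\right) \left(-125 + y\right) = \left(1 + y\right) \left(-125 + y\right)$)
$\sqrt{s{\left(-19,-90 \right)} + U{\left(78 \right)}} = \sqrt{\left(- \frac{1}{3}\right) \left(-90\right) - \left(9797 - 6084\right)} = \sqrt{30 - 3713} = \sqrt{-3683} = i \sqrt{3683}$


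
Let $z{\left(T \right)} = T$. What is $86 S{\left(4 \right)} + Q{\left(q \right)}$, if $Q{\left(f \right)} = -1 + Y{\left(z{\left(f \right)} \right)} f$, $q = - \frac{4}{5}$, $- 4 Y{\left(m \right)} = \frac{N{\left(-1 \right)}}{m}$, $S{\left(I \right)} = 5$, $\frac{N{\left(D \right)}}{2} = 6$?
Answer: $426$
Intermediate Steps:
$N{\left(D \right)} = 12$ ($N{\left(D \right)} = 2 \cdot 6 = 12$)
$Y{\left(m \right)} = - \frac{3}{m}$ ($Y{\left(m \right)} = - \frac{12 \frac{1}{m}}{4} = - \frac{3}{m}$)
$q = - \frac{4}{5} \approx -0.8$
$Q{\left(f \right)} = -4$ ($Q{\left(f \right)} = -1 + - \frac{3}{f} f = -1 - 3 = -4$)
$86 S{\left(4 \right)} + Q{\left(q \right)} = 86 \cdot 5 - 4 = 430 - 4 = 426$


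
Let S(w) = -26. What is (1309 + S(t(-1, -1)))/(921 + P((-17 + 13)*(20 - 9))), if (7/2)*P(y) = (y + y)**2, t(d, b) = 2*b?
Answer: 8981/21935 ≈ 0.40944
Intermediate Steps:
P(y) = 8*y**2/7 (P(y) = 2*(y + y)**2/7 = 2*(2*y)**2/7 = 2*(4*y**2)/7 = 8*y**2/7)
(1309 + S(t(-1, -1)))/(921 + P((-17 + 13)*(20 - 9))) = (1309 - 26)/(921 + 8*((-17 + 13)*(20 - 9))**2/7) = 1283/(921 + 8*(-4*11)**2/7) = 1283/(921 + (8/7)*(-44)**2) = 1283/(921 + (8/7)*1936) = 1283/(921 + 15488/7) = 1283/(21935/7) = (7/21935)*1283 = 8981/21935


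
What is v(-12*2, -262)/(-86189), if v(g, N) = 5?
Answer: -5/86189 ≈ -5.8012e-5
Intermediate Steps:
v(-12*2, -262)/(-86189) = 5/(-86189) = 5*(-1/86189) = -5/86189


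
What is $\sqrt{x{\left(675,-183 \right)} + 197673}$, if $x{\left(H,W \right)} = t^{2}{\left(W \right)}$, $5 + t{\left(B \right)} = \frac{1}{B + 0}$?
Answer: $\frac{\sqrt{6620710153}}{183} \approx 444.63$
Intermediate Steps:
$t{\left(B \right)} = -5 + \frac{1}{B}$ ($t{\left(B \right)} = -5 + \frac{1}{B + 0} = -5 + \frac{1}{B}$)
$x{\left(H,W \right)} = \left(-5 + \frac{1}{W}\right)^{2}$
$\sqrt{x{\left(675,-183 \right)} + 197673} = \sqrt{\frac{\left(-1 + 5 \left(-183\right)\right)^{2}}{33489} + 197673} = \sqrt{\frac{\left(-1 - 915\right)^{2}}{33489} + 197673} = \sqrt{\frac{\left(-916\right)^{2}}{33489} + 197673} = \sqrt{\frac{1}{33489} \cdot 839056 + 197673} = \sqrt{\frac{839056}{33489} + 197673} = \sqrt{\frac{6620710153}{33489}} = \frac{\sqrt{6620710153}}{183}$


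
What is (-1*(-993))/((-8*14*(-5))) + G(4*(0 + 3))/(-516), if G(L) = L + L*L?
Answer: 35419/24080 ≈ 1.4709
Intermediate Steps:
G(L) = L + L²
(-1*(-993))/((-8*14*(-5))) + G(4*(0 + 3))/(-516) = (-1*(-993))/((-8*14*(-5))) + ((4*(0 + 3))*(1 + 4*(0 + 3)))/(-516) = 993/((-112*(-5))) + ((4*3)*(1 + 4*3))*(-1/516) = 993/560 + (12*(1 + 12))*(-1/516) = 993*(1/560) + (12*13)*(-1/516) = 993/560 + 156*(-1/516) = 993/560 - 13/43 = 35419/24080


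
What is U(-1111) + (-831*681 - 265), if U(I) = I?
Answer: -567287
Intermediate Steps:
U(-1111) + (-831*681 - 265) = -1111 + (-831*681 - 265) = -1111 + (-565911 - 265) = -1111 - 566176 = -567287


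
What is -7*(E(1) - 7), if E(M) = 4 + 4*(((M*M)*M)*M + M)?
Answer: -35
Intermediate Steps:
E(M) = 4 + 4*M + 4*M⁴ (E(M) = 4 + 4*((M²*M)*M + M) = 4 + 4*(M³*M + M) = 4 + 4*(M⁴ + M) = 4 + 4*(M + M⁴) = 4 + (4*M + 4*M⁴) = 4 + 4*M + 4*M⁴)
-7*(E(1) - 7) = -7*((4 + 4*1 + 4*1⁴) - 7) = -7*((4 + 4 + 4*1) - 7) = -7*((4 + 4 + 4) - 7) = -7*(12 - 7) = -7*5 = -35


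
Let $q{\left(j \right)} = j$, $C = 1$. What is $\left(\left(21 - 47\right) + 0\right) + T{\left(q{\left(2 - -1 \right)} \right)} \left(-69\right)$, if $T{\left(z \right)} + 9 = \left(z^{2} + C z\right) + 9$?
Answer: $-854$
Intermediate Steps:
$T{\left(z \right)} = z + z^{2}$ ($T{\left(z \right)} = -9 + \left(\left(z^{2} + 1 z\right) + 9\right) = -9 + \left(\left(z^{2} + z\right) + 9\right) = -9 + \left(\left(z + z^{2}\right) + 9\right) = -9 + \left(9 + z + z^{2}\right) = z + z^{2}$)
$\left(\left(21 - 47\right) + 0\right) + T{\left(q{\left(2 - -1 \right)} \right)} \left(-69\right) = \left(\left(21 - 47\right) + 0\right) + \left(2 - -1\right) \left(1 + \left(2 - -1\right)\right) \left(-69\right) = \left(-26 + 0\right) + \left(2 + 1\right) \left(1 + \left(2 + 1\right)\right) \left(-69\right) = -26 + 3 \left(1 + 3\right) \left(-69\right) = -26 + 3 \cdot 4 \left(-69\right) = -26 + 12 \left(-69\right) = -26 - 828 = -854$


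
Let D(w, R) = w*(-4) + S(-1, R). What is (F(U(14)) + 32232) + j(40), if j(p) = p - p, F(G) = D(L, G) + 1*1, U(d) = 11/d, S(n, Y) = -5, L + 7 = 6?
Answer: 32232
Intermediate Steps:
L = -1 (L = -7 + 6 = -1)
D(w, R) = -5 - 4*w (D(w, R) = w*(-4) - 5 = -4*w - 5 = -5 - 4*w)
F(G) = 0 (F(G) = (-5 - 4*(-1)) + 1*1 = (-5 + 4) + 1 = -1 + 1 = 0)
j(p) = 0
(F(U(14)) + 32232) + j(40) = (0 + 32232) + 0 = 32232 + 0 = 32232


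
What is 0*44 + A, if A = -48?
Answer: -48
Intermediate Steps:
0*44 + A = 0*44 - 48 = 0 - 48 = -48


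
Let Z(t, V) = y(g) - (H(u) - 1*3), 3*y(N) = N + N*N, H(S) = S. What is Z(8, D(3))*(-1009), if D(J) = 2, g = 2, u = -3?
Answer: -8072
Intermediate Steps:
y(N) = N/3 + N²/3 (y(N) = (N + N*N)/3 = (N + N²)/3 = N/3 + N²/3)
Z(t, V) = 8 (Z(t, V) = (⅓)*2*(1 + 2) - (-3 - 1*3) = (⅓)*2*3 - (-3 - 3) = 2 - 1*(-6) = 2 + 6 = 8)
Z(8, D(3))*(-1009) = 8*(-1009) = -8072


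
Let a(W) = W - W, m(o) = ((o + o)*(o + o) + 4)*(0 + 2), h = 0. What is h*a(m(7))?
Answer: 0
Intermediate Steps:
m(o) = 8 + 8*o² (m(o) = ((2*o)*(2*o) + 4)*2 = (4*o² + 4)*2 = (4 + 4*o²)*2 = 8 + 8*o²)
a(W) = 0
h*a(m(7)) = 0*0 = 0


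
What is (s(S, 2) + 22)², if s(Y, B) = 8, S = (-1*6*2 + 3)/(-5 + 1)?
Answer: 900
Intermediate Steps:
S = 9/4 (S = (-6*2 + 3)/(-4) = (-12 + 3)*(-¼) = -9*(-¼) = 9/4 ≈ 2.2500)
(s(S, 2) + 22)² = (8 + 22)² = 30² = 900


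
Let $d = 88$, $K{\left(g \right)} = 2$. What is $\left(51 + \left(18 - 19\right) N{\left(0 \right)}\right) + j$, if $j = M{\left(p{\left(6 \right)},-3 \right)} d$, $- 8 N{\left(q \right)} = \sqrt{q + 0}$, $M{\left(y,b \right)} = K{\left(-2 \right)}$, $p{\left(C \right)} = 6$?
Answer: $227$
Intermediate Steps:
$M{\left(y,b \right)} = 2$
$N{\left(q \right)} = - \frac{\sqrt{q}}{8}$ ($N{\left(q \right)} = - \frac{\sqrt{q + 0}}{8} = - \frac{\sqrt{q}}{8}$)
$j = 176$ ($j = 2 \cdot 88 = 176$)
$\left(51 + \left(18 - 19\right) N{\left(0 \right)}\right) + j = \left(51 + \left(18 - 19\right) \left(- \frac{\sqrt{0}}{8}\right)\right) + 176 = \left(51 + \left(18 - 19\right) \left(\left(- \frac{1}{8}\right) 0\right)\right) + 176 = \left(51 - 0\right) + 176 = \left(51 + 0\right) + 176 = 51 + 176 = 227$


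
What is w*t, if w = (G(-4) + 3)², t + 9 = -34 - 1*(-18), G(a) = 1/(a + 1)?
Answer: -1600/9 ≈ -177.78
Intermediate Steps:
G(a) = 1/(1 + a)
t = -25 (t = -9 + (-34 - 1*(-18)) = -9 + (-34 + 18) = -9 - 16 = -25)
w = 64/9 (w = (1/(1 - 4) + 3)² = (1/(-3) + 3)² = (-⅓ + 3)² = (8/3)² = 64/9 ≈ 7.1111)
w*t = (64/9)*(-25) = -1600/9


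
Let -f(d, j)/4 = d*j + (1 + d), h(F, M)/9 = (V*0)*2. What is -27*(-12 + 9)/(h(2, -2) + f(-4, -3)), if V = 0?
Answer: -9/4 ≈ -2.2500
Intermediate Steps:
h(F, M) = 0 (h(F, M) = 9*((0*0)*2) = 9*(0*2) = 9*0 = 0)
f(d, j) = -4 - 4*d - 4*d*j (f(d, j) = -4*(d*j + (1 + d)) = -4*(1 + d + d*j) = -4 - 4*d - 4*d*j)
-27*(-12 + 9)/(h(2, -2) + f(-4, -3)) = -27*(-12 + 9)/(0 + (-4 - 4*(-4) - 4*(-4)*(-3))) = -(-81)/(0 + (-4 + 16 - 48)) = -(-81)/(0 - 36) = -(-81)/(-36) = -(-81)*(-1)/36 = -27*1/12 = -9/4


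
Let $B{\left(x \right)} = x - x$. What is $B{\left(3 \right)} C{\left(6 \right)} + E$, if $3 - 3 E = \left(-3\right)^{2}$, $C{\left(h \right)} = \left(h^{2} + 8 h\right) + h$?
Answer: $-2$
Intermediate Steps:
$B{\left(x \right)} = 0$
$C{\left(h \right)} = h^{2} + 9 h$
$E = -2$ ($E = 1 - \frac{\left(-3\right)^{2}}{3} = 1 - 3 = -2$)
$B{\left(3 \right)} C{\left(6 \right)} + E = 0 \cdot 6 \left(9 + 6\right) - 2 = 0 \cdot 6 \cdot 15 - 2 = 0 \cdot 90 - 2 = 0 - 2 = -2$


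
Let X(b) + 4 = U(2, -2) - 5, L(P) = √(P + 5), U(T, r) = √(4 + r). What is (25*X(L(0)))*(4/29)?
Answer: -900/29 + 100*√2/29 ≈ -26.158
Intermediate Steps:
L(P) = √(5 + P)
X(b) = -9 + √2 (X(b) = -4 + (√(4 - 2) - 5) = -4 + (√2 - 5) = -4 + (-5 + √2) = -9 + √2)
(25*X(L(0)))*(4/29) = (25*(-9 + √2))*(4/29) = (-225 + 25*√2)*(4*(1/29)) = (-225 + 25*√2)*(4/29) = -900/29 + 100*√2/29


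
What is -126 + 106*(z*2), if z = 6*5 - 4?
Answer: 5386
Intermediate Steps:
z = 26 (z = 30 - 4 = 26)
-126 + 106*(z*2) = -126 + 106*(26*2) = -126 + 106*52 = -126 + 5512 = 5386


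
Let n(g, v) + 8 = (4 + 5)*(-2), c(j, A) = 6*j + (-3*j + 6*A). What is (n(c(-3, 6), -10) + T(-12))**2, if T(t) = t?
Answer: 1444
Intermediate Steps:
c(j, A) = 3*j + 6*A
n(g, v) = -26 (n(g, v) = -8 + (4 + 5)*(-2) = -8 + 9*(-2) = -8 - 18 = -26)
(n(c(-3, 6), -10) + T(-12))**2 = (-26 - 12)**2 = (-38)**2 = 1444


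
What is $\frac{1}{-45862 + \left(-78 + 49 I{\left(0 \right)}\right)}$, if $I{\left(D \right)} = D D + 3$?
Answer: $- \frac{1}{45793} \approx -2.1837 \cdot 10^{-5}$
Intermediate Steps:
$I{\left(D \right)} = 3 + D^{2}$ ($I{\left(D \right)} = D^{2} + 3 = 3 + D^{2}$)
$\frac{1}{-45862 + \left(-78 + 49 I{\left(0 \right)}\right)} = \frac{1}{-45862 - \left(78 - 49 \left(3 + 0^{2}\right)\right)} = \frac{1}{-45862 - \left(78 - 49 \left(3 + 0\right)\right)} = \frac{1}{-45862 + \left(-78 + 49 \cdot 3\right)} = \frac{1}{-45862 + \left(-78 + 147\right)} = \frac{1}{-45862 + 69} = \frac{1}{-45793} = - \frac{1}{45793}$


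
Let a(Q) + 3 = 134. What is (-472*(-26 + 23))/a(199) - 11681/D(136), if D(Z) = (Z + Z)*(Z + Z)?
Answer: 103231133/9691904 ≈ 10.651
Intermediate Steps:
D(Z) = 4*Z**2 (D(Z) = (2*Z)*(2*Z) = 4*Z**2)
a(Q) = 131 (a(Q) = -3 + 134 = 131)
(-472*(-26 + 23))/a(199) - 11681/D(136) = -472*(-26 + 23)/131 - 11681/(4*136**2) = -472*(-3)*(1/131) - 11681/(4*18496) = 1416*(1/131) - 11681/73984 = 1416/131 - 11681*1/73984 = 1416/131 - 11681/73984 = 103231133/9691904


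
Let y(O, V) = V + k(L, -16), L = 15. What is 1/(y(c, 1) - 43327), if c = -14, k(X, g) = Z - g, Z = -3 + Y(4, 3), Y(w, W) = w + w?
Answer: -1/43305 ≈ -2.3092e-5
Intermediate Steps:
Y(w, W) = 2*w
Z = 5 (Z = -3 + 2*4 = -3 + 8 = 5)
k(X, g) = 5 - g
y(O, V) = 21 + V (y(O, V) = V + (5 - 1*(-16)) = V + (5 + 16) = V + 21 = 21 + V)
1/(y(c, 1) - 43327) = 1/((21 + 1) - 43327) = 1/(22 - 43327) = 1/(-43305) = -1/43305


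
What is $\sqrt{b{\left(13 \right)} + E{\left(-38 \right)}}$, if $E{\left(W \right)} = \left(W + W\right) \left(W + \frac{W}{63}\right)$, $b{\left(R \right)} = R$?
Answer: $\frac{\sqrt{1299557}}{21} \approx 54.285$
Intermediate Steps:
$E{\left(W \right)} = \frac{128 W^{2}}{63}$ ($E{\left(W \right)} = 2 W \left(W + W \frac{1}{63}\right) = 2 W \left(W + \frac{W}{63}\right) = 2 W \frac{64 W}{63} = \frac{128 W^{2}}{63}$)
$\sqrt{b{\left(13 \right)} + E{\left(-38 \right)}} = \sqrt{13 + \frac{128 \left(-38\right)^{2}}{63}} = \sqrt{13 + \frac{128}{63} \cdot 1444} = \sqrt{13 + \frac{184832}{63}} = \sqrt{\frac{185651}{63}} = \frac{\sqrt{1299557}}{21}$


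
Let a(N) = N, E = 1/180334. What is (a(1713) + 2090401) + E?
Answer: 377279286077/180334 ≈ 2.0921e+6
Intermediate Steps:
E = 1/180334 ≈ 5.5453e-6
(a(1713) + 2090401) + E = (1713 + 2090401) + 1/180334 = 2092114 + 1/180334 = 377279286077/180334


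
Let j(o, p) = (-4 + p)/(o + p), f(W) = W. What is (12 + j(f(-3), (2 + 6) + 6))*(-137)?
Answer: -19454/11 ≈ -1768.5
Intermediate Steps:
j(o, p) = (-4 + p)/(o + p)
(12 + j(f(-3), (2 + 6) + 6))*(-137) = (12 + (-4 + ((2 + 6) + 6))/(-3 + ((2 + 6) + 6)))*(-137) = (12 + (-4 + (8 + 6))/(-3 + (8 + 6)))*(-137) = (12 + (-4 + 14)/(-3 + 14))*(-137) = (12 + 10/11)*(-137) = (142/11)*(-137) = -19454/11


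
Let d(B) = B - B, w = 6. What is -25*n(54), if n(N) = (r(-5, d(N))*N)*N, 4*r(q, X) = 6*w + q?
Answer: -564975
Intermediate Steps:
d(B) = 0
r(q, X) = 9 + q/4 (r(q, X) = (6*6 + q)/4 = (36 + q)/4 = 9 + q/4)
n(N) = 31*N²/4 (n(N) = ((9 + (¼)*(-5))*N)*N = ((9 - 5/4)*N)*N = (31*N/4)*N = 31*N²/4)
-25*n(54) = -775*54²/4 = -775*2916/4 = -25*22599 = -564975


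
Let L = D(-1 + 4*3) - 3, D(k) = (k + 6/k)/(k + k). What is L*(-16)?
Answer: 4792/121 ≈ 39.603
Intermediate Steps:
D(k) = (k + 6/k)/(2*k) (D(k) = (k + 6/k)/((2*k)) = (k + 6/k)*(1/(2*k)) = (k + 6/k)/(2*k))
L = -599/242 (L = (1/2 + 3/(-1 + 4*3)**2) - 3 = (1/2 + 3/(-1 + 12)**2) - 3 = (1/2 + 3/11**2) - 3 = (1/2 + 3*(1/121)) - 3 = (1/2 + 3/121) - 3 = 127/242 - 3 = -599/242 ≈ -2.4752)
L*(-16) = -599/242*(-16) = 4792/121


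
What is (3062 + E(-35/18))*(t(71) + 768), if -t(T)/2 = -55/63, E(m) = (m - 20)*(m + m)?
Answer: 12362793643/5103 ≈ 2.4227e+6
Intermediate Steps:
E(m) = 2*m*(-20 + m) (E(m) = (-20 + m)*(2*m) = 2*m*(-20 + m))
t(T) = 110/63 (t(T) = -(-110)/63 = -2*(-55/63) = 110/63)
(3062 + E(-35/18))*(t(71) + 768) = (3062 + 2*(-35/18)*(-20 - 35/18))*(110/63 + 768) = (3062 + 2*(-35*1/18)*(-20 - 35*1/18))*(48494/63) = (3062 + 2*(-35/18)*(-20 - 35/18))*(48494/63) = (3062 + 2*(-35/18)*(-395/18))*(48494/63) = (3062 + 13825/162)*(48494/63) = (509869/162)*(48494/63) = 12362793643/5103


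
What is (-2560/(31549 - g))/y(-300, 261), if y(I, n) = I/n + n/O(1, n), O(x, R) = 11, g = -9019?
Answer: -27840/9960827 ≈ -0.0027949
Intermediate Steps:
y(I, n) = n/11 + I/n (y(I, n) = I/n + n/11 = n/11 + I/n)
(-2560/(31549 - g))/y(-300, 261) = (-2560/(31549 - 1*(-9019)))/((1/11)*261 - 300/261) = (-2560/(31549 + 9019))/(261/11 - 300*1/261) = (-2560/40568)/(261/11 - 100/87) = (-2560*1/40568)/(21607/957) = -320/5071*957/21607 = -27840/9960827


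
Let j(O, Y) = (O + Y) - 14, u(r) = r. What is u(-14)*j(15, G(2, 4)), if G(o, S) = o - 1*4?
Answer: 14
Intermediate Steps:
G(o, S) = -4 + o (G(o, S) = o - 4 = -4 + o)
j(O, Y) = -14 + O + Y
u(-14)*j(15, G(2, 4)) = -14*(-14 + 15 + (-4 + 2)) = -14*(-14 + 15 - 2) = -14*(-1) = 14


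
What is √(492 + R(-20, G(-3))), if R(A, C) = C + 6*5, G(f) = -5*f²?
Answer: 3*√53 ≈ 21.840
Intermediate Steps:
R(A, C) = 30 + C (R(A, C) = C + 30 = 30 + C)
√(492 + R(-20, G(-3))) = √(492 + (30 - 5*(-3)²)) = √(492 + (30 - 5*9)) = √(492 + (30 - 45)) = √(492 - 15) = √477 = 3*√53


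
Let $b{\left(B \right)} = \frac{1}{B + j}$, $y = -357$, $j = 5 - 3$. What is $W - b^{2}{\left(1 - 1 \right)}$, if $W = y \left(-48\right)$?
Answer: $\frac{68543}{4} \approx 17136.0$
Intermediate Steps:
$j = 2$ ($j = 5 - 3 = 2$)
$b{\left(B \right)} = \frac{1}{2 + B}$ ($b{\left(B \right)} = \frac{1}{B + 2} = \frac{1}{2 + B}$)
$W = 17136$ ($W = \left(-357\right) \left(-48\right) = 17136$)
$W - b^{2}{\left(1 - 1 \right)} = 17136 - \left(\frac{1}{2 + \left(1 - 1\right)}\right)^{2} = 17136 - \left(\frac{1}{2 + 0}\right)^{2} = 17136 - \left(\frac{1}{2}\right)^{2} = 17136 - \frac{1}{4} = \frac{68543}{4}$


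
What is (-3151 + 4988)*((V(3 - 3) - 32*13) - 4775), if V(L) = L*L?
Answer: -9535867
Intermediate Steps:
V(L) = L**2
(-3151 + 4988)*((V(3 - 3) - 32*13) - 4775) = (-3151 + 4988)*(((3 - 3)**2 - 32*13) - 4775) = 1837*((0**2 - 416) - 4775) = 1837*((0 - 416) - 4775) = 1837*(-416 - 4775) = 1837*(-5191) = -9535867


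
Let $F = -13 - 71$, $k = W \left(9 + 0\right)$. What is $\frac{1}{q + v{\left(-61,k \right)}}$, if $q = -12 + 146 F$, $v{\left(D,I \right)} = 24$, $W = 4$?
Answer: $- \frac{1}{12252} \approx -8.1619 \cdot 10^{-5}$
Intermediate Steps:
$k = 36$ ($k = 4 \left(9 + 0\right) = 4 \cdot 9 = 36$)
$F = -84$ ($F = -13 - 71 = -84$)
$q = -12276$ ($q = -12 + 146 \left(-84\right) = -12 - 12264 = -12276$)
$\frac{1}{q + v{\left(-61,k \right)}} = \frac{1}{-12276 + 24} = \frac{1}{-12252} = - \frac{1}{12252}$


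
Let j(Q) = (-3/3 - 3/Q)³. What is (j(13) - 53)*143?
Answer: -1325907/169 ≈ -7845.6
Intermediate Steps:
j(Q) = (-1 - 3/Q)³ (j(Q) = (-3*⅓ - 3/Q)³ = (-1 - 3/Q)³)
(j(13) - 53)*143 = (-1*(3 + 13)³/13³ - 53)*143 = (-1*1/2197*16³ - 53)*143 = (-1*1/2197*4096 - 53)*143 = (-4096/2197 - 53)*143 = -120537/2197*143 = -1325907/169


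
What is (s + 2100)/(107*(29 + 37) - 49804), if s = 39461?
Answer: -41561/42742 ≈ -0.97237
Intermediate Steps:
(s + 2100)/(107*(29 + 37) - 49804) = (39461 + 2100)/(107*(29 + 37) - 49804) = 41561/(107*66 - 49804) = 41561/(7062 - 49804) = 41561/(-42742) = 41561*(-1/42742) = -41561/42742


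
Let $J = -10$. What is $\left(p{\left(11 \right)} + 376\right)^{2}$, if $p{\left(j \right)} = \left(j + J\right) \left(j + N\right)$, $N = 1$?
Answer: $150544$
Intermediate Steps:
$p{\left(j \right)} = \left(1 + j\right) \left(-10 + j\right)$ ($p{\left(j \right)} = \left(j - 10\right) \left(j + 1\right) = \left(-10 + j\right) \left(1 + j\right) = \left(1 + j\right) \left(-10 + j\right)$)
$\left(p{\left(11 \right)} + 376\right)^{2} = \left(\left(-10 + 11^{2} - 99\right) + 376\right)^{2} = \left(\left(-10 + 121 - 99\right) + 376\right)^{2} = \left(12 + 376\right)^{2} = 388^{2} = 150544$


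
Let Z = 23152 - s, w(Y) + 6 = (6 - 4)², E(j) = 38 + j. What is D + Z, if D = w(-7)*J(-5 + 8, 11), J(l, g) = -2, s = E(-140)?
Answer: 23258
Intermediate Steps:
s = -102 (s = 38 - 140 = -102)
w(Y) = -2 (w(Y) = -6 + (6 - 4)² = -6 + 2² = -6 + 4 = -2)
Z = 23254 (Z = 23152 - 1*(-102) = 23152 + 102 = 23254)
D = 4 (D = -2*(-2) = 4)
D + Z = 4 + 23254 = 23258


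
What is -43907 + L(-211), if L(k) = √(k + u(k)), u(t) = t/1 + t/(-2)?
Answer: -43907 + I*√1266/2 ≈ -43907.0 + 17.79*I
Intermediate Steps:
u(t) = t/2 (u(t) = t*1 + t*(-½) = t - t/2 = t/2)
L(k) = √6*√k/2 (L(k) = √(k + k/2) = √(3*k/2) = √6*√k/2)
-43907 + L(-211) = -43907 + √6*√(-211)/2 = -43907 + √6*(I*√211)/2 = -43907 + I*√1266/2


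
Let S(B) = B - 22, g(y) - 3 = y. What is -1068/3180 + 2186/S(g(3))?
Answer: -290357/2120 ≈ -136.96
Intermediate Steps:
g(y) = 3 + y
S(B) = -22 + B
-1068/3180 + 2186/S(g(3)) = -1068/3180 + 2186/(-22 + (3 + 3)) = -1068*1/3180 + 2186/(-22 + 6) = -89/265 + 2186/(-16) = -89/265 + 2186*(-1/16) = -89/265 - 1093/8 = -290357/2120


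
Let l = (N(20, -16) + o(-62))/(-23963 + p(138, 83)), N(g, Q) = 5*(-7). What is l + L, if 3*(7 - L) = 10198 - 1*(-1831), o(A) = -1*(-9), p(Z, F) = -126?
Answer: -22250818/5559 ≈ -4002.7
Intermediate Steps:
o(A) = 9
N(g, Q) = -35
l = 2/1853 (l = (-35 + 9)/(-23963 - 126) = -26/(-24089) = -26*(-1/24089) = 2/1853 ≈ 0.0010793)
L = -12008/3 (L = 7 - (10198 - 1*(-1831))/3 = 7 - (10198 + 1831)/3 = 7 - 1/3*12029 = 7 - 12029/3 = -12008/3 ≈ -4002.7)
l + L = 2/1853 - 12008/3 = -22250818/5559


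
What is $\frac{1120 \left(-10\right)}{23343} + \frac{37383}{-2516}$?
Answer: $- \frac{52988857}{3454764} \approx -15.338$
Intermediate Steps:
$\frac{1120 \left(-10\right)}{23343} + \frac{37383}{-2516} = \left(-11200\right) \frac{1}{23343} + 37383 \left(- \frac{1}{2516}\right) = - \frac{11200}{23343} - \frac{2199}{148} = - \frac{52988857}{3454764}$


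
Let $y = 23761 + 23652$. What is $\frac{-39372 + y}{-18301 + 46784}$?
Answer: $\frac{8041}{28483} \approx 0.28231$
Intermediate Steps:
$y = 47413$
$\frac{-39372 + y}{-18301 + 46784} = \frac{-39372 + 47413}{-18301 + 46784} = \frac{8041}{28483}$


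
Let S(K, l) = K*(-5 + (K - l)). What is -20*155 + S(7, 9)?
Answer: -3149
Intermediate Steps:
S(K, l) = K*(-5 + K - l)
-20*155 + S(7, 9) = -20*155 + 7*(-5 + 7 - 1*9) = -3100 + 7*(-5 + 7 - 9) = -3100 + 7*(-7) = -3100 - 49 = -3149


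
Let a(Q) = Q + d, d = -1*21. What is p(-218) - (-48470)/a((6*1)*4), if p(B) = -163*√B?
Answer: 48470/3 - 163*I*√218 ≈ 16157.0 - 2406.7*I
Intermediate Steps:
d = -21
a(Q) = -21 + Q (a(Q) = Q - 21 = -21 + Q)
p(-218) - (-48470)/a((6*1)*4) = -163*I*√218 - (-48470)/(-21 + (6*1)*4) = -163*I*√218 - (-48470)/(-21 + 6*4) = -163*I*√218 - (-48470)/(-21 + 24) = -163*I*√218 - (-48470)/3 = -163*I*√218 - 1*(-48470/3) = -163*I*√218 + 48470/3 = 48470/3 - 163*I*√218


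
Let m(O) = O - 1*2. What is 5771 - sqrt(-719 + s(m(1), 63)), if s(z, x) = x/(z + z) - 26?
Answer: 5771 - I*sqrt(3106)/2 ≈ 5771.0 - 27.866*I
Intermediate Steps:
m(O) = -2 + O (m(O) = O - 2 = -2 + O)
s(z, x) = -26 + x/(2*z) (s(z, x) = x/((2*z)) - 26 = (1/(2*z))*x - 26 = x/(2*z) - 26 = -26 + x/(2*z))
5771 - sqrt(-719 + s(m(1), 63)) = 5771 - sqrt(-719 + (-26 + (1/2)*63/(-2 + 1))) = 5771 - sqrt(-719 + (-26 + (1/2)*63/(-1))) = 5771 - sqrt(-719 + (-26 + (1/2)*63*(-1))) = 5771 - sqrt(-719 + (-26 - 63/2)) = 5771 - sqrt(-719 - 115/2) = 5771 - sqrt(-1553/2) = 5771 - I*sqrt(3106)/2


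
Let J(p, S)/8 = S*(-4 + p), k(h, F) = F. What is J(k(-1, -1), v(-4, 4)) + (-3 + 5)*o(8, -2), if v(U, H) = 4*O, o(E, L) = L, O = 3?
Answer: -484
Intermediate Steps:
v(U, H) = 12 (v(U, H) = 4*3 = 12)
J(p, S) = 8*S*(-4 + p) (J(p, S) = 8*(S*(-4 + p)) = 8*S*(-4 + p))
J(k(-1, -1), v(-4, 4)) + (-3 + 5)*o(8, -2) = 8*12*(-4 - 1) + (-3 + 5)*(-2) = 8*12*(-5) + 2*(-2) = -480 - 4 = -484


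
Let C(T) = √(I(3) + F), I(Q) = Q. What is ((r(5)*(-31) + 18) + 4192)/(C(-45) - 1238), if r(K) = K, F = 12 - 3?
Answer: -2510045/766316 - 4055*√3/766316 ≈ -3.2846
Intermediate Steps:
F = 9
C(T) = 2*√3 (C(T) = √(3 + 9) = √12 = 2*√3)
((r(5)*(-31) + 18) + 4192)/(C(-45) - 1238) = ((5*(-31) + 18) + 4192)/(2*√3 - 1238) = ((-155 + 18) + 4192)/(-1238 + 2*√3) = (-137 + 4192)/(-1238 + 2*√3) = 4055/(-1238 + 2*√3)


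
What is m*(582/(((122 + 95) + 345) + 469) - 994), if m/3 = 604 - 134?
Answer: -1444167120/1031 ≈ -1.4007e+6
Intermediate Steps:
m = 1410 (m = 3*(604 - 134) = 3*470 = 1410)
m*(582/(((122 + 95) + 345) + 469) - 994) = 1410*(582/(((122 + 95) + 345) + 469) - 994) = 1410*(582/((217 + 345) + 469) - 994) = 1410*(582/(562 + 469) - 994) = 1410*(582/1031 - 994) = 1410*(-1024232/1031) = -1444167120/1031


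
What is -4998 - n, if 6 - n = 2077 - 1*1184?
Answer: -4111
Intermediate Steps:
n = -887 (n = 6 - (2077 - 1*1184) = 6 - (2077 - 1184) = 6 - 1*893 = 6 - 893 = -887)
-4998 - n = -4998 - 1*(-887) = -4998 + 887 = -4111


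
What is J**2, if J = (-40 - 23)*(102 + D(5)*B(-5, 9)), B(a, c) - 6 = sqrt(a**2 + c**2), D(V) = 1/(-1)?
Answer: 36999018 - 762048*sqrt(106) ≈ 2.9153e+7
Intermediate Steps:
D(V) = -1
B(a, c) = 6 + sqrt(a**2 + c**2)
J = -6048 + 63*sqrt(106) (J = (-40 - 23)*(102 - (6 + sqrt((-5)**2 + 9**2))) = -63*(102 - (6 + sqrt(25 + 81))) = -63*(102 - (6 + sqrt(106))) = -63*(102 + (-6 - sqrt(106))) = -63*(96 - sqrt(106)) = -6048 + 63*sqrt(106) ≈ -5399.4)
J**2 = (-6048 + 63*sqrt(106))**2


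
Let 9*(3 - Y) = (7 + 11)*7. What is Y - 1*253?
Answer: -264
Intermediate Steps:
Y = -11 (Y = 3 - (7 + 11)*7/9 = 3 - 2*7 = 3 - ⅑*126 = 3 - 14 = -11)
Y - 1*253 = -11 - 1*253 = -11 - 253 = -264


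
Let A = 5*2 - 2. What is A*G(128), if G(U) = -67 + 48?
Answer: -152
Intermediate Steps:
G(U) = -19
A = 8 (A = 10 - 2 = 8)
A*G(128) = 8*(-19) = -152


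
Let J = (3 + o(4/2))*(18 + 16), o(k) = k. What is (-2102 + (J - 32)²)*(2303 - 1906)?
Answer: 6725974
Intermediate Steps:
J = 170 (J = (3 + 4/2)*(18 + 16) = (3 + 4*(½))*34 = (3 + 2)*34 = 5*34 = 170)
(-2102 + (J - 32)²)*(2303 - 1906) = (-2102 + (170 - 32)²)*(2303 - 1906) = (-2102 + 138²)*397 = (-2102 + 19044)*397 = 16942*397 = 6725974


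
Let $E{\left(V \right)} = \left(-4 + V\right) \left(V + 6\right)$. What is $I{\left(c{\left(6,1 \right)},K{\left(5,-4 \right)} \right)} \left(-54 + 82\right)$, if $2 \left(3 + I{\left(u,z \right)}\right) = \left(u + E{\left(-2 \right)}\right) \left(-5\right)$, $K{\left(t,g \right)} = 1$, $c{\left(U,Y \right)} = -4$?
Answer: $1876$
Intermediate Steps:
$E{\left(V \right)} = \left(-4 + V\right) \left(6 + V\right)$
$I{\left(u,z \right)} = 57 - \frac{5 u}{2}$ ($I{\left(u,z \right)} = -3 + \frac{\left(u + \left(-24 + \left(-2\right)^{2} + 2 \left(-2\right)\right)\right) \left(-5\right)}{2} = -3 + \frac{\left(u - 24\right) \left(-5\right)}{2} = -3 + \frac{\left(-24 + u\right) \left(-5\right)}{2} = -3 + \frac{120 - 5 u}{2} = -3 - \left(-60 + \frac{5 u}{2}\right) = 57 - \frac{5 u}{2}$)
$I{\left(c{\left(6,1 \right)},K{\left(5,-4 \right)} \right)} \left(-54 + 82\right) = \left(57 - -10\right) \left(-54 + 82\right) = \left(57 + 10\right) 28 = 67 \cdot 28 = 1876$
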